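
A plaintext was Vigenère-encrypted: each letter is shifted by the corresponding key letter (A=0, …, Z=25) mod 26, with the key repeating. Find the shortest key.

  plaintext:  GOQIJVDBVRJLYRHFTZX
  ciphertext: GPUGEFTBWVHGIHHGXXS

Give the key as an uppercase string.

ABEYVKQ

  i= 0: G-G =  0 → A
  i= 1: P-O =  1 → B
  i= 2: U-Q =  4 → E
  i= 3: G-I = 24 → Y
  i= 4: E-J = 21 → V
  i= 5: F-V = 10 → K
  i= 6: T-D = 16 → Q
  i= 7: B-B =  0 → A
  i= 8: W-V =  1 → B
  i= 9: V-R =  4 → E
  i=10: H-J = 24 → Y
  i=11: G-L = 21 → V
  i=12: I-Y = 10 → K
  i=13: H-R = 16 → Q
  i=14: H-H =  0 → A
  i=15: G-F =  1 → B
  i=16: X-T =  4 → E
  i=17: X-Z = 24 → Y
  i=18: S-X = 21 → V
  shifts repeat with period 7: ABEYVKQ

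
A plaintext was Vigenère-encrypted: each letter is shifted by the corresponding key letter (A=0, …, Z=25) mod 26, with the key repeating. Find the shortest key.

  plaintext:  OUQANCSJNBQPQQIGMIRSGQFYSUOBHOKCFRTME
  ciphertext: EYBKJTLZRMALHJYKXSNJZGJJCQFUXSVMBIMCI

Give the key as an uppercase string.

QELKWRT

  i= 0: E-O = 16 → Q
  i= 1: Y-U =  4 → E
  i= 2: B-Q = 11 → L
  i= 3: K-A = 10 → K
  i= 4: J-N = 22 → W
  i= 5: T-C = 17 → R
  i= 6: L-S = 19 → T
  i= 7: Z-J = 16 → Q
  i= 8: R-N =  4 → E
  i= 9: M-B = 11 → L
  i=10: A-Q = 10 → K
  i=11: L-P = 22 → W
  i=12: H-Q = 17 → R
  i=13: J-Q = 19 → T
  i=14: Y-I = 16 → Q
  i=15: K-G =  4 → E
  i=16: X-M = 11 → L
  i=17: S-I = 10 → K
  i=18: N-R = 22 → W
  i=19: J-S = 17 → R
  i=20: Z-G = 19 → T
  i=21: G-Q = 16 → Q
  i=22: J-F =  4 → E
  i=23: J-Y = 11 → L
  i=24: C-S = 10 → K
  i=25: Q-U = 22 → W
  i=26: F-O = 17 → R
  i=27: U-B = 19 → T
  i=28: X-H = 16 → Q
  i=29: S-O =  4 → E
  i=30: V-K = 11 → L
  i=31: M-C = 10 → K
  i=32: B-F = 22 → W
  i=33: I-R = 17 → R
  i=34: M-T = 19 → T
  i=35: C-M = 16 → Q
  i=36: I-E =  4 → E
  shifts repeat with period 7: QELKWRT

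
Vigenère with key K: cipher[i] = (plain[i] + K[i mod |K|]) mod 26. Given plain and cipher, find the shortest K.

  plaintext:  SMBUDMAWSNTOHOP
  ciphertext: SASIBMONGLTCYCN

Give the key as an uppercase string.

  i= 0: S-S =  0 → A
  i= 1: A-M = 14 → O
  i= 2: S-B = 17 → R
  i= 3: I-U = 14 → O
  i= 4: B-D = 24 → Y
  i= 5: M-M =  0 → A
  i= 6: O-A = 14 → O
  i= 7: N-W = 17 → R
  i= 8: G-S = 14 → O
  i= 9: L-N = 24 → Y
  i=10: T-T =  0 → A
  i=11: C-O = 14 → O
  i=12: Y-H = 17 → R
  i=13: C-O = 14 → O
  i=14: N-P = 24 → Y
  shifts repeat with period 5: AOROY

AOROY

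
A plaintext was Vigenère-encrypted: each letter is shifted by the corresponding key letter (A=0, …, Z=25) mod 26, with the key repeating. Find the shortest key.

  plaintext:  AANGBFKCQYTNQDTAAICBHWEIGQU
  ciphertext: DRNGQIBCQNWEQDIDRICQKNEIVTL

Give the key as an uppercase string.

DRAAP

  i= 0: D-A =  3 → D
  i= 1: R-A = 17 → R
  i= 2: N-N =  0 → A
  i= 3: G-G =  0 → A
  i= 4: Q-B = 15 → P
  i= 5: I-F =  3 → D
  i= 6: B-K = 17 → R
  i= 7: C-C =  0 → A
  i= 8: Q-Q =  0 → A
  i= 9: N-Y = 15 → P
  i=10: W-T =  3 → D
  i=11: E-N = 17 → R
  i=12: Q-Q =  0 → A
  i=13: D-D =  0 → A
  i=14: I-T = 15 → P
  i=15: D-A =  3 → D
  i=16: R-A = 17 → R
  i=17: I-I =  0 → A
  i=18: C-C =  0 → A
  i=19: Q-B = 15 → P
  i=20: K-H =  3 → D
  i=21: N-W = 17 → R
  i=22: E-E =  0 → A
  i=23: I-I =  0 → A
  i=24: V-G = 15 → P
  i=25: T-Q =  3 → D
  i=26: L-U = 17 → R
  shifts repeat with period 5: DRAAP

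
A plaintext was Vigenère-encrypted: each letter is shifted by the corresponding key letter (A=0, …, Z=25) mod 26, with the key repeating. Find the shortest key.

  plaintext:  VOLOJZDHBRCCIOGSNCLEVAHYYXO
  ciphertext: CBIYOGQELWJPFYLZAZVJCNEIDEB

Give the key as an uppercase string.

HNXKF

  i= 0: C-V =  7 → H
  i= 1: B-O = 13 → N
  i= 2: I-L = 23 → X
  i= 3: Y-O = 10 → K
  i= 4: O-J =  5 → F
  i= 5: G-Z =  7 → H
  i= 6: Q-D = 13 → N
  i= 7: E-H = 23 → X
  i= 8: L-B = 10 → K
  i= 9: W-R =  5 → F
  i=10: J-C =  7 → H
  i=11: P-C = 13 → N
  i=12: F-I = 23 → X
  i=13: Y-O = 10 → K
  i=14: L-G =  5 → F
  i=15: Z-S =  7 → H
  i=16: A-N = 13 → N
  i=17: Z-C = 23 → X
  i=18: V-L = 10 → K
  i=19: J-E =  5 → F
  i=20: C-V =  7 → H
  i=21: N-A = 13 → N
  i=22: E-H = 23 → X
  i=23: I-Y = 10 → K
  i=24: D-Y =  5 → F
  i=25: E-X =  7 → H
  i=26: B-O = 13 → N
  shifts repeat with period 5: HNXKF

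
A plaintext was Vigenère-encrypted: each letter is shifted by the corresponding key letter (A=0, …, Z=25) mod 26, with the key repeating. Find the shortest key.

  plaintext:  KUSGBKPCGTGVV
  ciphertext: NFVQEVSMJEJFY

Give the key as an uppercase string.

  i= 0: N-K =  3 → D
  i= 1: F-U = 11 → L
  i= 2: V-S =  3 → D
  i= 3: Q-G = 10 → K
  i= 4: E-B =  3 → D
  i= 5: V-K = 11 → L
  i= 6: S-P =  3 → D
  i= 7: M-C = 10 → K
  i= 8: J-G =  3 → D
  i= 9: E-T = 11 → L
  i=10: J-G =  3 → D
  i=11: F-V = 10 → K
  i=12: Y-V =  3 → D
  shifts repeat with period 4: DLDK

DLDK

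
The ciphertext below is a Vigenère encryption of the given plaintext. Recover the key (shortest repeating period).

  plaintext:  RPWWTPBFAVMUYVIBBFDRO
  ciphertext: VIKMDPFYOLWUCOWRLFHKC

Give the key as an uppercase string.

  i= 0: V-R =  4 → E
  i= 1: I-P = 19 → T
  i= 2: K-W = 14 → O
  i= 3: M-W = 16 → Q
  i= 4: D-T = 10 → K
  i= 5: P-P =  0 → A
  i= 6: F-B =  4 → E
  i= 7: Y-F = 19 → T
  i= 8: O-A = 14 → O
  i= 9: L-V = 16 → Q
  i=10: W-M = 10 → K
  i=11: U-U =  0 → A
  i=12: C-Y =  4 → E
  i=13: O-V = 19 → T
  i=14: W-I = 14 → O
  i=15: R-B = 16 → Q
  i=16: L-B = 10 → K
  i=17: F-F =  0 → A
  i=18: H-D =  4 → E
  i=19: K-R = 19 → T
  i=20: C-O = 14 → O
  shifts repeat with period 6: ETOQKA

ETOQKA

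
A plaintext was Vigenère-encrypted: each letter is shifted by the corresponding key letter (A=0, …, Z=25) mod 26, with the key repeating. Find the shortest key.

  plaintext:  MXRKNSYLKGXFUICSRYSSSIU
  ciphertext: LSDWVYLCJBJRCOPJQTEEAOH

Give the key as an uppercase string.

ZVMMIGNR

  i= 0: L-M = 25 → Z
  i= 1: S-X = 21 → V
  i= 2: D-R = 12 → M
  i= 3: W-K = 12 → M
  i= 4: V-N =  8 → I
  i= 5: Y-S =  6 → G
  i= 6: L-Y = 13 → N
  i= 7: C-L = 17 → R
  i= 8: J-K = 25 → Z
  i= 9: B-G = 21 → V
  i=10: J-X = 12 → M
  i=11: R-F = 12 → M
  i=12: C-U =  8 → I
  i=13: O-I =  6 → G
  i=14: P-C = 13 → N
  i=15: J-S = 17 → R
  i=16: Q-R = 25 → Z
  i=17: T-Y = 21 → V
  i=18: E-S = 12 → M
  i=19: E-S = 12 → M
  i=20: A-S =  8 → I
  i=21: O-I =  6 → G
  i=22: H-U = 13 → N
  shifts repeat with period 8: ZVMMIGNR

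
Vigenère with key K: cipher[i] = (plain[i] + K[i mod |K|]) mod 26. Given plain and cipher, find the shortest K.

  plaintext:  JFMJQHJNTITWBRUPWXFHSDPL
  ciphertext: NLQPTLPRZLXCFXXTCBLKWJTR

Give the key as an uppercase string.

  i= 0: N-J =  4 → E
  i= 1: L-F =  6 → G
  i= 2: Q-M =  4 → E
  i= 3: P-J =  6 → G
  i= 4: T-Q =  3 → D
  i= 5: L-H =  4 → E
  i= 6: P-J =  6 → G
  i= 7: R-N =  4 → E
  i= 8: Z-T =  6 → G
  i= 9: L-I =  3 → D
  i=10: X-T =  4 → E
  i=11: C-W =  6 → G
  i=12: F-B =  4 → E
  i=13: X-R =  6 → G
  i=14: X-U =  3 → D
  i=15: T-P =  4 → E
  i=16: C-W =  6 → G
  i=17: B-X =  4 → E
  i=18: L-F =  6 → G
  i=19: K-H =  3 → D
  i=20: W-S =  4 → E
  i=21: J-D =  6 → G
  i=22: T-P =  4 → E
  i=23: R-L =  6 → G
  shifts repeat with period 5: EGEGD

EGEGD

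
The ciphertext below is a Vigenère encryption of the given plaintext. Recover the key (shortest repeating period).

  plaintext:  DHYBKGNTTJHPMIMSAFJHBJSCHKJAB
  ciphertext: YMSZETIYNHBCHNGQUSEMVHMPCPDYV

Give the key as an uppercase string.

VFUYUN

  i= 0: Y-D = 21 → V
  i= 1: M-H =  5 → F
  i= 2: S-Y = 20 → U
  i= 3: Z-B = 24 → Y
  i= 4: E-K = 20 → U
  i= 5: T-G = 13 → N
  i= 6: I-N = 21 → V
  i= 7: Y-T =  5 → F
  i= 8: N-T = 20 → U
  i= 9: H-J = 24 → Y
  i=10: B-H = 20 → U
  i=11: C-P = 13 → N
  i=12: H-M = 21 → V
  i=13: N-I =  5 → F
  i=14: G-M = 20 → U
  i=15: Q-S = 24 → Y
  i=16: U-A = 20 → U
  i=17: S-F = 13 → N
  i=18: E-J = 21 → V
  i=19: M-H =  5 → F
  i=20: V-B = 20 → U
  i=21: H-J = 24 → Y
  i=22: M-S = 20 → U
  i=23: P-C = 13 → N
  i=24: C-H = 21 → V
  i=25: P-K =  5 → F
  i=26: D-J = 20 → U
  i=27: Y-A = 24 → Y
  i=28: V-B = 20 → U
  shifts repeat with period 6: VFUYUN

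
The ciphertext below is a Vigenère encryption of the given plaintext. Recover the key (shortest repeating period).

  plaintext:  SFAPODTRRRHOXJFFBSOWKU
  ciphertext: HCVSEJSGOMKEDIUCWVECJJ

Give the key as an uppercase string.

PXVDQGZ

  i= 0: H-S = 15 → P
  i= 1: C-F = 23 → X
  i= 2: V-A = 21 → V
  i= 3: S-P =  3 → D
  i= 4: E-O = 16 → Q
  i= 5: J-D =  6 → G
  i= 6: S-T = 25 → Z
  i= 7: G-R = 15 → P
  i= 8: O-R = 23 → X
  i= 9: M-R = 21 → V
  i=10: K-H =  3 → D
  i=11: E-O = 16 → Q
  i=12: D-X =  6 → G
  i=13: I-J = 25 → Z
  i=14: U-F = 15 → P
  i=15: C-F = 23 → X
  i=16: W-B = 21 → V
  i=17: V-S =  3 → D
  i=18: E-O = 16 → Q
  i=19: C-W =  6 → G
  i=20: J-K = 25 → Z
  i=21: J-U = 15 → P
  shifts repeat with period 7: PXVDQGZ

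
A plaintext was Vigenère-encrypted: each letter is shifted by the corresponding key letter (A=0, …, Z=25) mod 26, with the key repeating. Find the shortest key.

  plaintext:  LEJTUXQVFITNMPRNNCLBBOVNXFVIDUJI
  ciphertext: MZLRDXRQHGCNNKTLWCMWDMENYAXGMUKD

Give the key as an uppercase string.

BVCYJA

  i= 0: M-L =  1 → B
  i= 1: Z-E = 21 → V
  i= 2: L-J =  2 → C
  i= 3: R-T = 24 → Y
  i= 4: D-U =  9 → J
  i= 5: X-X =  0 → A
  i= 6: R-Q =  1 → B
  i= 7: Q-V = 21 → V
  i= 8: H-F =  2 → C
  i= 9: G-I = 24 → Y
  i=10: C-T =  9 → J
  i=11: N-N =  0 → A
  i=12: N-M =  1 → B
  i=13: K-P = 21 → V
  i=14: T-R =  2 → C
  i=15: L-N = 24 → Y
  i=16: W-N =  9 → J
  i=17: C-C =  0 → A
  i=18: M-L =  1 → B
  i=19: W-B = 21 → V
  i=20: D-B =  2 → C
  i=21: M-O = 24 → Y
  i=22: E-V =  9 → J
  i=23: N-N =  0 → A
  i=24: Y-X =  1 → B
  i=25: A-F = 21 → V
  i=26: X-V =  2 → C
  i=27: G-I = 24 → Y
  i=28: M-D =  9 → J
  i=29: U-U =  0 → A
  i=30: K-J =  1 → B
  i=31: D-I = 21 → V
  shifts repeat with period 6: BVCYJA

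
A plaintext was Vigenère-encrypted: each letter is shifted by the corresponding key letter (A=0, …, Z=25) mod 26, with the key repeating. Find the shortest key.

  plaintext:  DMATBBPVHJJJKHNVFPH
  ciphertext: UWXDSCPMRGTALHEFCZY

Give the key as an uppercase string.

  i= 0: U-D = 17 → R
  i= 1: W-M = 10 → K
  i= 2: X-A = 23 → X
  i= 3: D-T = 10 → K
  i= 4: S-B = 17 → R
  i= 5: C-B =  1 → B
  i= 6: P-P =  0 → A
  i= 7: M-V = 17 → R
  i= 8: R-H = 10 → K
  i= 9: G-J = 23 → X
  i=10: T-J = 10 → K
  i=11: A-J = 17 → R
  i=12: L-K =  1 → B
  i=13: H-H =  0 → A
  i=14: E-N = 17 → R
  i=15: F-V = 10 → K
  i=16: C-F = 23 → X
  i=17: Z-P = 10 → K
  i=18: Y-H = 17 → R
  shifts repeat with period 7: RKXKRBA

RKXKRBA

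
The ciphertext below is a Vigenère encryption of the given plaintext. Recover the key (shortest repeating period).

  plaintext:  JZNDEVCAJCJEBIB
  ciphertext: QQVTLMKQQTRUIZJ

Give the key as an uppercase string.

  i= 0: Q-J =  7 → H
  i= 1: Q-Z = 17 → R
  i= 2: V-N =  8 → I
  i= 3: T-D = 16 → Q
  i= 4: L-E =  7 → H
  i= 5: M-V = 17 → R
  i= 6: K-C =  8 → I
  i= 7: Q-A = 16 → Q
  i= 8: Q-J =  7 → H
  i= 9: T-C = 17 → R
  i=10: R-J =  8 → I
  i=11: U-E = 16 → Q
  i=12: I-B =  7 → H
  i=13: Z-I = 17 → R
  i=14: J-B =  8 → I
  shifts repeat with period 4: HRIQ

HRIQ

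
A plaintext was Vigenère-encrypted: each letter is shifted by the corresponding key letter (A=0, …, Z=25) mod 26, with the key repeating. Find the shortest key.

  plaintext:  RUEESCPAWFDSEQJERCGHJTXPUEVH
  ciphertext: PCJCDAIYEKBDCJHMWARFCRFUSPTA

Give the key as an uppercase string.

  i= 0: P-R = 24 → Y
  i= 1: C-U =  8 → I
  i= 2: J-E =  5 → F
  i= 3: C-E = 24 → Y
  i= 4: D-S = 11 → L
  i= 5: A-C = 24 → Y
  i= 6: I-P = 19 → T
  i= 7: Y-A = 24 → Y
  i= 8: E-W =  8 → I
  i= 9: K-F =  5 → F
  i=10: B-D = 24 → Y
  i=11: D-S = 11 → L
  i=12: C-E = 24 → Y
  i=13: J-Q = 19 → T
  i=14: H-J = 24 → Y
  i=15: M-E =  8 → I
  i=16: W-R =  5 → F
  i=17: A-C = 24 → Y
  i=18: R-G = 11 → L
  i=19: F-H = 24 → Y
  i=20: C-J = 19 → T
  i=21: R-T = 24 → Y
  i=22: F-X =  8 → I
  i=23: U-P =  5 → F
  i=24: S-U = 24 → Y
  i=25: P-E = 11 → L
  i=26: T-V = 24 → Y
  i=27: A-H = 19 → T
  shifts repeat with period 7: YIFYLYT

YIFYLYT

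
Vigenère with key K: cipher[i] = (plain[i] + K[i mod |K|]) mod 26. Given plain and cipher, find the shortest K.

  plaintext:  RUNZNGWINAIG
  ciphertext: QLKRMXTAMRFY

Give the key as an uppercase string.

  i= 0: Q-R = 25 → Z
  i= 1: L-U = 17 → R
  i= 2: K-N = 23 → X
  i= 3: R-Z = 18 → S
  i= 4: M-N = 25 → Z
  i= 5: X-G = 17 → R
  i= 6: T-W = 23 → X
  i= 7: A-I = 18 → S
  i= 8: M-N = 25 → Z
  i= 9: R-A = 17 → R
  i=10: F-I = 23 → X
  i=11: Y-G = 18 → S
  shifts repeat with period 4: ZRXS

ZRXS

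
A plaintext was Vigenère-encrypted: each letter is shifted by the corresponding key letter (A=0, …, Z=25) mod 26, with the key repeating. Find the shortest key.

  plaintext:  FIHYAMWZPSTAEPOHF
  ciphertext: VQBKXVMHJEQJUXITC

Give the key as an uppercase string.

QIUMXJ

  i= 0: V-F = 16 → Q
  i= 1: Q-I =  8 → I
  i= 2: B-H = 20 → U
  i= 3: K-Y = 12 → M
  i= 4: X-A = 23 → X
  i= 5: V-M =  9 → J
  i= 6: M-W = 16 → Q
  i= 7: H-Z =  8 → I
  i= 8: J-P = 20 → U
  i= 9: E-S = 12 → M
  i=10: Q-T = 23 → X
  i=11: J-A =  9 → J
  i=12: U-E = 16 → Q
  i=13: X-P =  8 → I
  i=14: I-O = 20 → U
  i=15: T-H = 12 → M
  i=16: C-F = 23 → X
  shifts repeat with period 6: QIUMXJ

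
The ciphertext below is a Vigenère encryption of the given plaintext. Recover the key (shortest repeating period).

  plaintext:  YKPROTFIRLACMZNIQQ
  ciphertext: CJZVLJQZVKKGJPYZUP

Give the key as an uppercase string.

  i= 0: C-Y =  4 → E
  i= 1: J-K = 25 → Z
  i= 2: Z-P = 10 → K
  i= 3: V-R =  4 → E
  i= 4: L-O = 23 → X
  i= 5: J-T = 16 → Q
  i= 6: Q-F = 11 → L
  i= 7: Z-I = 17 → R
  i= 8: V-R =  4 → E
  i= 9: K-L = 25 → Z
  i=10: K-A = 10 → K
  i=11: G-C =  4 → E
  i=12: J-M = 23 → X
  i=13: P-Z = 16 → Q
  i=14: Y-N = 11 → L
  i=15: Z-I = 17 → R
  i=16: U-Q =  4 → E
  i=17: P-Q = 25 → Z
  shifts repeat with period 8: EZKEXQLR

EZKEXQLR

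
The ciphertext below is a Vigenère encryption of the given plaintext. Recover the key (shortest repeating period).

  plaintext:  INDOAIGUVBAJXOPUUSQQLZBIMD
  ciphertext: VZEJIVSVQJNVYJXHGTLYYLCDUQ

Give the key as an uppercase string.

  i= 0: V-I = 13 → N
  i= 1: Z-N = 12 → M
  i= 2: E-D =  1 → B
  i= 3: J-O = 21 → V
  i= 4: I-A =  8 → I
  i= 5: V-I = 13 → N
  i= 6: S-G = 12 → M
  i= 7: V-U =  1 → B
  i= 8: Q-V = 21 → V
  i= 9: J-B =  8 → I
  i=10: N-A = 13 → N
  i=11: V-J = 12 → M
  i=12: Y-X =  1 → B
  i=13: J-O = 21 → V
  i=14: X-P =  8 → I
  i=15: H-U = 13 → N
  i=16: G-U = 12 → M
  i=17: T-S =  1 → B
  i=18: L-Q = 21 → V
  i=19: Y-Q =  8 → I
  i=20: Y-L = 13 → N
  i=21: L-Z = 12 → M
  i=22: C-B =  1 → B
  i=23: D-I = 21 → V
  i=24: U-M =  8 → I
  i=25: Q-D = 13 → N
  shifts repeat with period 5: NMBVI

NMBVI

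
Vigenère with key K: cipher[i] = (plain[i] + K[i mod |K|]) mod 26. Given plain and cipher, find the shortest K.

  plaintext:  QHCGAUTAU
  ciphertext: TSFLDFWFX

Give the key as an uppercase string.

DLDF

  i= 0: T-Q =  3 → D
  i= 1: S-H = 11 → L
  i= 2: F-C =  3 → D
  i= 3: L-G =  5 → F
  i= 4: D-A =  3 → D
  i= 5: F-U = 11 → L
  i= 6: W-T =  3 → D
  i= 7: F-A =  5 → F
  i= 8: X-U =  3 → D
  shifts repeat with period 4: DLDF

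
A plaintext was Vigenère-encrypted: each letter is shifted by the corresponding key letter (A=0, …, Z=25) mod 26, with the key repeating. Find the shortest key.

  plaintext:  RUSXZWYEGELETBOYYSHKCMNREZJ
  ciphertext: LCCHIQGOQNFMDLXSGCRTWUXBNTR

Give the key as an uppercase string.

  i= 0: L-R = 20 → U
  i= 1: C-U =  8 → I
  i= 2: C-S = 10 → K
  i= 3: H-X = 10 → K
  i= 4: I-Z =  9 → J
  i= 5: Q-W = 20 → U
  i= 6: G-Y =  8 → I
  i= 7: O-E = 10 → K
  i= 8: Q-G = 10 → K
  i= 9: N-E =  9 → J
  i=10: F-L = 20 → U
  i=11: M-E =  8 → I
  i=12: D-T = 10 → K
  i=13: L-B = 10 → K
  i=14: X-O =  9 → J
  i=15: S-Y = 20 → U
  i=16: G-Y =  8 → I
  i=17: C-S = 10 → K
  i=18: R-H = 10 → K
  i=19: T-K =  9 → J
  i=20: W-C = 20 → U
  i=21: U-M =  8 → I
  i=22: X-N = 10 → K
  i=23: B-R = 10 → K
  i=24: N-E =  9 → J
  i=25: T-Z = 20 → U
  i=26: R-J =  8 → I
  shifts repeat with period 5: UIKKJ

UIKKJ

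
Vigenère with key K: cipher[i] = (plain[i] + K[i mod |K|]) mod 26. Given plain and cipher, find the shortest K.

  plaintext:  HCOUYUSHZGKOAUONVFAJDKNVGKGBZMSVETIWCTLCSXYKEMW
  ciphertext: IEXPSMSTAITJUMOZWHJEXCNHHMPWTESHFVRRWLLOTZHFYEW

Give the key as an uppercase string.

BCJVUSAM

  i= 0: I-H =  1 → B
  i= 1: E-C =  2 → C
  i= 2: X-O =  9 → J
  i= 3: P-U = 21 → V
  i= 4: S-Y = 20 → U
  i= 5: M-U = 18 → S
  i= 6: S-S =  0 → A
  i= 7: T-H = 12 → M
  i= 8: A-Z =  1 → B
  i= 9: I-G =  2 → C
  i=10: T-K =  9 → J
  i=11: J-O = 21 → V
  i=12: U-A = 20 → U
  i=13: M-U = 18 → S
  i=14: O-O =  0 → A
  i=15: Z-N = 12 → M
  i=16: W-V =  1 → B
  i=17: H-F =  2 → C
  i=18: J-A =  9 → J
  i=19: E-J = 21 → V
  i=20: X-D = 20 → U
  i=21: C-K = 18 → S
  i=22: N-N =  0 → A
  i=23: H-V = 12 → M
  i=24: H-G =  1 → B
  i=25: M-K =  2 → C
  i=26: P-G =  9 → J
  i=27: W-B = 21 → V
  i=28: T-Z = 20 → U
  i=29: E-M = 18 → S
  i=30: S-S =  0 → A
  i=31: H-V = 12 → M
  i=32: F-E =  1 → B
  i=33: V-T =  2 → C
  i=34: R-I =  9 → J
  i=35: R-W = 21 → V
  i=36: W-C = 20 → U
  i=37: L-T = 18 → S
  i=38: L-L =  0 → A
  i=39: O-C = 12 → M
  i=40: T-S =  1 → B
  i=41: Z-X =  2 → C
  i=42: H-Y =  9 → J
  i=43: F-K = 21 → V
  i=44: Y-E = 20 → U
  i=45: E-M = 18 → S
  i=46: W-W =  0 → A
  shifts repeat with period 8: BCJVUSAM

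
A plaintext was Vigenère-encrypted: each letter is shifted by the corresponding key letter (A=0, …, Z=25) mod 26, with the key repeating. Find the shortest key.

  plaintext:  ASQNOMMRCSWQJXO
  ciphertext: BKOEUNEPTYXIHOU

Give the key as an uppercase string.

BSYRG

  i= 0: B-A =  1 → B
  i= 1: K-S = 18 → S
  i= 2: O-Q = 24 → Y
  i= 3: E-N = 17 → R
  i= 4: U-O =  6 → G
  i= 5: N-M =  1 → B
  i= 6: E-M = 18 → S
  i= 7: P-R = 24 → Y
  i= 8: T-C = 17 → R
  i= 9: Y-S =  6 → G
  i=10: X-W =  1 → B
  i=11: I-Q = 18 → S
  i=12: H-J = 24 → Y
  i=13: O-X = 17 → R
  i=14: U-O =  6 → G
  shifts repeat with period 5: BSYRG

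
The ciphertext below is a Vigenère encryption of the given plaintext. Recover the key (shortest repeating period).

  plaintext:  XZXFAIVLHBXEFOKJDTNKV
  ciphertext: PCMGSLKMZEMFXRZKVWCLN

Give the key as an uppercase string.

SDPB

  i= 0: P-X = 18 → S
  i= 1: C-Z =  3 → D
  i= 2: M-X = 15 → P
  i= 3: G-F =  1 → B
  i= 4: S-A = 18 → S
  i= 5: L-I =  3 → D
  i= 6: K-V = 15 → P
  i= 7: M-L =  1 → B
  i= 8: Z-H = 18 → S
  i= 9: E-B =  3 → D
  i=10: M-X = 15 → P
  i=11: F-E =  1 → B
  i=12: X-F = 18 → S
  i=13: R-O =  3 → D
  i=14: Z-K = 15 → P
  i=15: K-J =  1 → B
  i=16: V-D = 18 → S
  i=17: W-T =  3 → D
  i=18: C-N = 15 → P
  i=19: L-K =  1 → B
  i=20: N-V = 18 → S
  shifts repeat with period 4: SDPB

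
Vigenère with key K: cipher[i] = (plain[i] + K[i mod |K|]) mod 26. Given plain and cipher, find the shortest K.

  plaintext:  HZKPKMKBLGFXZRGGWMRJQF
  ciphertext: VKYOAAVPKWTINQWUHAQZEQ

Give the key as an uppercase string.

  i= 0: V-H = 14 → O
  i= 1: K-Z = 11 → L
  i= 2: Y-K = 14 → O
  i= 3: O-P = 25 → Z
  i= 4: A-K = 16 → Q
  i= 5: A-M = 14 → O
  i= 6: V-K = 11 → L
  i= 7: P-B = 14 → O
  i= 8: K-L = 25 → Z
  i= 9: W-G = 16 → Q
  i=10: T-F = 14 → O
  i=11: I-X = 11 → L
  i=12: N-Z = 14 → O
  i=13: Q-R = 25 → Z
  i=14: W-G = 16 → Q
  i=15: U-G = 14 → O
  i=16: H-W = 11 → L
  i=17: A-M = 14 → O
  i=18: Q-R = 25 → Z
  i=19: Z-J = 16 → Q
  i=20: E-Q = 14 → O
  i=21: Q-F = 11 → L
  shifts repeat with period 5: OLOZQ

OLOZQ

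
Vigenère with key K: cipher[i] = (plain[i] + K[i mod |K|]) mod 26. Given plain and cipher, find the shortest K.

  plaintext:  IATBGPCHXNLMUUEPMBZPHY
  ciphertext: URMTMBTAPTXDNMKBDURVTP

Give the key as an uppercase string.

MRTSG

  i= 0: U-I = 12 → M
  i= 1: R-A = 17 → R
  i= 2: M-T = 19 → T
  i= 3: T-B = 18 → S
  i= 4: M-G =  6 → G
  i= 5: B-P = 12 → M
  i= 6: T-C = 17 → R
  i= 7: A-H = 19 → T
  i= 8: P-X = 18 → S
  i= 9: T-N =  6 → G
  i=10: X-L = 12 → M
  i=11: D-M = 17 → R
  i=12: N-U = 19 → T
  i=13: M-U = 18 → S
  i=14: K-E =  6 → G
  i=15: B-P = 12 → M
  i=16: D-M = 17 → R
  i=17: U-B = 19 → T
  i=18: R-Z = 18 → S
  i=19: V-P =  6 → G
  i=20: T-H = 12 → M
  i=21: P-Y = 17 → R
  shifts repeat with period 5: MRTSG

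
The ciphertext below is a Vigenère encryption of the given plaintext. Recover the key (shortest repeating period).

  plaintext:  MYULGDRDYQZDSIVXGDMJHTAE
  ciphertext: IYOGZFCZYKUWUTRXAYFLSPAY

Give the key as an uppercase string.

  i= 0: I-M = 22 → W
  i= 1: Y-Y =  0 → A
  i= 2: O-U = 20 → U
  i= 3: G-L = 21 → V
  i= 4: Z-G = 19 → T
  i= 5: F-D =  2 → C
  i= 6: C-R = 11 → L
  i= 7: Z-D = 22 → W
  i= 8: Y-Y =  0 → A
  i= 9: K-Q = 20 → U
  i=10: U-Z = 21 → V
  i=11: W-D = 19 → T
  i=12: U-S =  2 → C
  i=13: T-I = 11 → L
  i=14: R-V = 22 → W
  i=15: X-X =  0 → A
  i=16: A-G = 20 → U
  i=17: Y-D = 21 → V
  i=18: F-M = 19 → T
  i=19: L-J =  2 → C
  i=20: S-H = 11 → L
  i=21: P-T = 22 → W
  i=22: A-A =  0 → A
  i=23: Y-E = 20 → U
  shifts repeat with period 7: WAUVTCL

WAUVTCL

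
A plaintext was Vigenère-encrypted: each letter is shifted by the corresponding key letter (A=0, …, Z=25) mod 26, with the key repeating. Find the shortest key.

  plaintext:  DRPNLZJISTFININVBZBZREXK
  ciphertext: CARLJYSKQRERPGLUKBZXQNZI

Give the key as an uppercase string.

ZJCYY

  i= 0: C-D = 25 → Z
  i= 1: A-R =  9 → J
  i= 2: R-P =  2 → C
  i= 3: L-N = 24 → Y
  i= 4: J-L = 24 → Y
  i= 5: Y-Z = 25 → Z
  i= 6: S-J =  9 → J
  i= 7: K-I =  2 → C
  i= 8: Q-S = 24 → Y
  i= 9: R-T = 24 → Y
  i=10: E-F = 25 → Z
  i=11: R-I =  9 → J
  i=12: P-N =  2 → C
  i=13: G-I = 24 → Y
  i=14: L-N = 24 → Y
  i=15: U-V = 25 → Z
  i=16: K-B =  9 → J
  i=17: B-Z =  2 → C
  i=18: Z-B = 24 → Y
  i=19: X-Z = 24 → Y
  i=20: Q-R = 25 → Z
  i=21: N-E =  9 → J
  i=22: Z-X =  2 → C
  i=23: I-K = 24 → Y
  shifts repeat with period 5: ZJCYY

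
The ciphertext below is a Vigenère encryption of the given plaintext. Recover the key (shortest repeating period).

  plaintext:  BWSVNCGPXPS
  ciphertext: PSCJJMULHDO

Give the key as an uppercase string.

OWK

  i= 0: P-B = 14 → O
  i= 1: S-W = 22 → W
  i= 2: C-S = 10 → K
  i= 3: J-V = 14 → O
  i= 4: J-N = 22 → W
  i= 5: M-C = 10 → K
  i= 6: U-G = 14 → O
  i= 7: L-P = 22 → W
  i= 8: H-X = 10 → K
  i= 9: D-P = 14 → O
  i=10: O-S = 22 → W
  shifts repeat with period 3: OWK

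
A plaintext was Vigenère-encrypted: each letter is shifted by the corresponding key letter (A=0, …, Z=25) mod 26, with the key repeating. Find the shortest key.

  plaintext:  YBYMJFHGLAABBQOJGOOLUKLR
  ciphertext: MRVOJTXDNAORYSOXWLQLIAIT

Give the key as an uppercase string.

  i= 0: M-Y = 14 → O
  i= 1: R-B = 16 → Q
  i= 2: V-Y = 23 → X
  i= 3: O-M =  2 → C
  i= 4: J-J =  0 → A
  i= 5: T-F = 14 → O
  i= 6: X-H = 16 → Q
  i= 7: D-G = 23 → X
  i= 8: N-L =  2 → C
  i= 9: A-A =  0 → A
  i=10: O-A = 14 → O
  i=11: R-B = 16 → Q
  i=12: Y-B = 23 → X
  i=13: S-Q =  2 → C
  i=14: O-O =  0 → A
  i=15: X-J = 14 → O
  i=16: W-G = 16 → Q
  i=17: L-O = 23 → X
  i=18: Q-O =  2 → C
  i=19: L-L =  0 → A
  i=20: I-U = 14 → O
  i=21: A-K = 16 → Q
  i=22: I-L = 23 → X
  i=23: T-R =  2 → C
  shifts repeat with period 5: OQXCA

OQXCA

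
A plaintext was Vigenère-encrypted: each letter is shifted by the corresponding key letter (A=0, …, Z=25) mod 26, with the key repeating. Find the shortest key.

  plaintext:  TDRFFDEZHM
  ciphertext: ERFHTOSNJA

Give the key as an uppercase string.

LOOCO

  i= 0: E-T = 11 → L
  i= 1: R-D = 14 → O
  i= 2: F-R = 14 → O
  i= 3: H-F =  2 → C
  i= 4: T-F = 14 → O
  i= 5: O-D = 11 → L
  i= 6: S-E = 14 → O
  i= 7: N-Z = 14 → O
  i= 8: J-H =  2 → C
  i= 9: A-M = 14 → O
  shifts repeat with period 5: LOOCO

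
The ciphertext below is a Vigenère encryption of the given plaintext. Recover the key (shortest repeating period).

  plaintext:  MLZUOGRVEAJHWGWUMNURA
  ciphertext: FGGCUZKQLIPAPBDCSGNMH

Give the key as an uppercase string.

  i= 0: F-M = 19 → T
  i= 1: G-L = 21 → V
  i= 2: G-Z =  7 → H
  i= 3: C-U =  8 → I
  i= 4: U-O =  6 → G
  i= 5: Z-G = 19 → T
  i= 6: K-R = 19 → T
  i= 7: Q-V = 21 → V
  i= 8: L-E =  7 → H
  i= 9: I-A =  8 → I
  i=10: P-J =  6 → G
  i=11: A-H = 19 → T
  i=12: P-W = 19 → T
  i=13: B-G = 21 → V
  i=14: D-W =  7 → H
  i=15: C-U =  8 → I
  i=16: S-M =  6 → G
  i=17: G-N = 19 → T
  i=18: N-U = 19 → T
  i=19: M-R = 21 → V
  i=20: H-A =  7 → H
  shifts repeat with period 6: TVHIGT

TVHIGT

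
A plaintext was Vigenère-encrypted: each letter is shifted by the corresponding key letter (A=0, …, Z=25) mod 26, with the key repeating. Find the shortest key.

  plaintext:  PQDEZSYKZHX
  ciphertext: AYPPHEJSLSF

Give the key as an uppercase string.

LIM

  i= 0: A-P = 11 → L
  i= 1: Y-Q =  8 → I
  i= 2: P-D = 12 → M
  i= 3: P-E = 11 → L
  i= 4: H-Z =  8 → I
  i= 5: E-S = 12 → M
  i= 6: J-Y = 11 → L
  i= 7: S-K =  8 → I
  i= 8: L-Z = 12 → M
  i= 9: S-H = 11 → L
  i=10: F-X =  8 → I
  shifts repeat with period 3: LIM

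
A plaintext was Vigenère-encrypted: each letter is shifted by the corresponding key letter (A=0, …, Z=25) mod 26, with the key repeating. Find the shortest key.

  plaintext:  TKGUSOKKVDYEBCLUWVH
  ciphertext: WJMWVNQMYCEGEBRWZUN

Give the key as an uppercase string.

  i= 0: W-T =  3 → D
  i= 1: J-K = 25 → Z
  i= 2: M-G =  6 → G
  i= 3: W-U =  2 → C
  i= 4: V-S =  3 → D
  i= 5: N-O = 25 → Z
  i= 6: Q-K =  6 → G
  i= 7: M-K =  2 → C
  i= 8: Y-V =  3 → D
  i= 9: C-D = 25 → Z
  i=10: E-Y =  6 → G
  i=11: G-E =  2 → C
  i=12: E-B =  3 → D
  i=13: B-C = 25 → Z
  i=14: R-L =  6 → G
  i=15: W-U =  2 → C
  i=16: Z-W =  3 → D
  i=17: U-V = 25 → Z
  i=18: N-H =  6 → G
  shifts repeat with period 4: DZGC

DZGC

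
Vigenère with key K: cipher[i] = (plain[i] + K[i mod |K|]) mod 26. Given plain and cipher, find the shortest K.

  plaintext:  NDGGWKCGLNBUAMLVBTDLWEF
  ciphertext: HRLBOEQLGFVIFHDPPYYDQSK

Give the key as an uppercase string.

  i= 0: H-N = 20 → U
  i= 1: R-D = 14 → O
  i= 2: L-G =  5 → F
  i= 3: B-G = 21 → V
  i= 4: O-W = 18 → S
  i= 5: E-K = 20 → U
  i= 6: Q-C = 14 → O
  i= 7: L-G =  5 → F
  i= 8: G-L = 21 → V
  i= 9: F-N = 18 → S
  i=10: V-B = 20 → U
  i=11: I-U = 14 → O
  i=12: F-A =  5 → F
  i=13: H-M = 21 → V
  i=14: D-L = 18 → S
  i=15: P-V = 20 → U
  i=16: P-B = 14 → O
  i=17: Y-T =  5 → F
  i=18: Y-D = 21 → V
  i=19: D-L = 18 → S
  i=20: Q-W = 20 → U
  i=21: S-E = 14 → O
  i=22: K-F =  5 → F
  shifts repeat with period 5: UOFVS

UOFVS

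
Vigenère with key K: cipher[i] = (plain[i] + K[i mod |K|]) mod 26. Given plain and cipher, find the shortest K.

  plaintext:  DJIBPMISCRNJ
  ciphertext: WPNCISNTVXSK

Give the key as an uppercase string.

TGFB

  i= 0: W-D = 19 → T
  i= 1: P-J =  6 → G
  i= 2: N-I =  5 → F
  i= 3: C-B =  1 → B
  i= 4: I-P = 19 → T
  i= 5: S-M =  6 → G
  i= 6: N-I =  5 → F
  i= 7: T-S =  1 → B
  i= 8: V-C = 19 → T
  i= 9: X-R =  6 → G
  i=10: S-N =  5 → F
  i=11: K-J =  1 → B
  shifts repeat with period 4: TGFB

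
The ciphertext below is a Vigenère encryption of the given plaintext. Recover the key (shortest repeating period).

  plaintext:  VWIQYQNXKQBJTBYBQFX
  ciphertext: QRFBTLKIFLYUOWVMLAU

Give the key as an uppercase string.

VVXL

  i= 0: Q-V = 21 → V
  i= 1: R-W = 21 → V
  i= 2: F-I = 23 → X
  i= 3: B-Q = 11 → L
  i= 4: T-Y = 21 → V
  i= 5: L-Q = 21 → V
  i= 6: K-N = 23 → X
  i= 7: I-X = 11 → L
  i= 8: F-K = 21 → V
  i= 9: L-Q = 21 → V
  i=10: Y-B = 23 → X
  i=11: U-J = 11 → L
  i=12: O-T = 21 → V
  i=13: W-B = 21 → V
  i=14: V-Y = 23 → X
  i=15: M-B = 11 → L
  i=16: L-Q = 21 → V
  i=17: A-F = 21 → V
  i=18: U-X = 23 → X
  shifts repeat with period 4: VVXL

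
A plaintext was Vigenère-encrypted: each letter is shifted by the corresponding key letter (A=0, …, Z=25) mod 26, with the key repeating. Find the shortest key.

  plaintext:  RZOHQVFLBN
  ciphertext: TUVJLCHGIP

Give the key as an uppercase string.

CVH

  i= 0: T-R =  2 → C
  i= 1: U-Z = 21 → V
  i= 2: V-O =  7 → H
  i= 3: J-H =  2 → C
  i= 4: L-Q = 21 → V
  i= 5: C-V =  7 → H
  i= 6: H-F =  2 → C
  i= 7: G-L = 21 → V
  i= 8: I-B =  7 → H
  i= 9: P-N =  2 → C
  shifts repeat with period 3: CVH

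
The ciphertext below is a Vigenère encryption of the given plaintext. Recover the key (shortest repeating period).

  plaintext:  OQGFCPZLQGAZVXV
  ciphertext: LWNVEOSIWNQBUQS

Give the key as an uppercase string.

XGHQCZT

  i= 0: L-O = 23 → X
  i= 1: W-Q =  6 → G
  i= 2: N-G =  7 → H
  i= 3: V-F = 16 → Q
  i= 4: E-C =  2 → C
  i= 5: O-P = 25 → Z
  i= 6: S-Z = 19 → T
  i= 7: I-L = 23 → X
  i= 8: W-Q =  6 → G
  i= 9: N-G =  7 → H
  i=10: Q-A = 16 → Q
  i=11: B-Z =  2 → C
  i=12: U-V = 25 → Z
  i=13: Q-X = 19 → T
  i=14: S-V = 23 → X
  shifts repeat with period 7: XGHQCZT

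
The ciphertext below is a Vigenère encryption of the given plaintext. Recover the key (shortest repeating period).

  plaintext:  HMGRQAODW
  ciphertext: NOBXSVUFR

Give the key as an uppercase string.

  i= 0: N-H =  6 → G
  i= 1: O-M =  2 → C
  i= 2: B-G = 21 → V
  i= 3: X-R =  6 → G
  i= 4: S-Q =  2 → C
  i= 5: V-A = 21 → V
  i= 6: U-O =  6 → G
  i= 7: F-D =  2 → C
  i= 8: R-W = 21 → V
  shifts repeat with period 3: GCV

GCV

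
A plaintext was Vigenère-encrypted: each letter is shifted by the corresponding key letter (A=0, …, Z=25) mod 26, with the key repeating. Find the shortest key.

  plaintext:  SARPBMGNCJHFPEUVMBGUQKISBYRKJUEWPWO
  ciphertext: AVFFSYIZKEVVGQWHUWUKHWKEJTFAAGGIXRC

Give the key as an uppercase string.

  i= 0: A-S =  8 → I
  i= 1: V-A = 21 → V
  i= 2: F-R = 14 → O
  i= 3: F-P = 16 → Q
  i= 4: S-B = 17 → R
  i= 5: Y-M = 12 → M
  i= 6: I-G =  2 → C
  i= 7: Z-N = 12 → M
  i= 8: K-C =  8 → I
  i= 9: E-J = 21 → V
  i=10: V-H = 14 → O
  i=11: V-F = 16 → Q
  i=12: G-P = 17 → R
  i=13: Q-E = 12 → M
  i=14: W-U =  2 → C
  i=15: H-V = 12 → M
  i=16: U-M =  8 → I
  i=17: W-B = 21 → V
  i=18: U-G = 14 → O
  i=19: K-U = 16 → Q
  i=20: H-Q = 17 → R
  i=21: W-K = 12 → M
  i=22: K-I =  2 → C
  i=23: E-S = 12 → M
  i=24: J-B =  8 → I
  i=25: T-Y = 21 → V
  i=26: F-R = 14 → O
  i=27: A-K = 16 → Q
  i=28: A-J = 17 → R
  i=29: G-U = 12 → M
  i=30: G-E =  2 → C
  i=31: I-W = 12 → M
  i=32: X-P =  8 → I
  i=33: R-W = 21 → V
  i=34: C-O = 14 → O
  shifts repeat with period 8: IVOQRMCM

IVOQRMCM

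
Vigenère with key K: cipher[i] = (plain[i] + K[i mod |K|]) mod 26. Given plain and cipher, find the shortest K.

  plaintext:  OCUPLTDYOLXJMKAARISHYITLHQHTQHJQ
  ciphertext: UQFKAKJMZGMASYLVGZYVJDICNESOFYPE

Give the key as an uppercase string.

  i= 0: U-O =  6 → G
  i= 1: Q-C = 14 → O
  i= 2: F-U = 11 → L
  i= 3: K-P = 21 → V
  i= 4: A-L = 15 → P
  i= 5: K-T = 17 → R
  i= 6: J-D =  6 → G
  i= 7: M-Y = 14 → O
  i= 8: Z-O = 11 → L
  i= 9: G-L = 21 → V
  i=10: M-X = 15 → P
  i=11: A-J = 17 → R
  i=12: S-M =  6 → G
  i=13: Y-K = 14 → O
  i=14: L-A = 11 → L
  i=15: V-A = 21 → V
  i=16: G-R = 15 → P
  i=17: Z-I = 17 → R
  i=18: Y-S =  6 → G
  i=19: V-H = 14 → O
  i=20: J-Y = 11 → L
  i=21: D-I = 21 → V
  i=22: I-T = 15 → P
  i=23: C-L = 17 → R
  i=24: N-H =  6 → G
  i=25: E-Q = 14 → O
  i=26: S-H = 11 → L
  i=27: O-T = 21 → V
  i=28: F-Q = 15 → P
  i=29: Y-H = 17 → R
  i=30: P-J =  6 → G
  i=31: E-Q = 14 → O
  shifts repeat with period 6: GOLVPR

GOLVPR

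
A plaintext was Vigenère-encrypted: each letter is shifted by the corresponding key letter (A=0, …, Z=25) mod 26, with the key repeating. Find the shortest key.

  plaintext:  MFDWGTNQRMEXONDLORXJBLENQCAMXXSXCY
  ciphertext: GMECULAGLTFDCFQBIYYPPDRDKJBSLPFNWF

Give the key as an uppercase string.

  i= 0: G-M = 20 → U
  i= 1: M-F =  7 → H
  i= 2: E-D =  1 → B
  i= 3: C-W =  6 → G
  i= 4: U-G = 14 → O
  i= 5: L-T = 18 → S
  i= 6: A-N = 13 → N
  i= 7: G-Q = 16 → Q
  i= 8: L-R = 20 → U
  i= 9: T-M =  7 → H
  i=10: F-E =  1 → B
  i=11: D-X =  6 → G
  i=12: C-O = 14 → O
  i=13: F-N = 18 → S
  i=14: Q-D = 13 → N
  i=15: B-L = 16 → Q
  i=16: I-O = 20 → U
  i=17: Y-R =  7 → H
  i=18: Y-X =  1 → B
  i=19: P-J =  6 → G
  i=20: P-B = 14 → O
  i=21: D-L = 18 → S
  i=22: R-E = 13 → N
  i=23: D-N = 16 → Q
  i=24: K-Q = 20 → U
  i=25: J-C =  7 → H
  i=26: B-A =  1 → B
  i=27: S-M =  6 → G
  i=28: L-X = 14 → O
  i=29: P-X = 18 → S
  i=30: F-S = 13 → N
  i=31: N-X = 16 → Q
  i=32: W-C = 20 → U
  i=33: F-Y =  7 → H
  shifts repeat with period 8: UHBGOSNQ

UHBGOSNQ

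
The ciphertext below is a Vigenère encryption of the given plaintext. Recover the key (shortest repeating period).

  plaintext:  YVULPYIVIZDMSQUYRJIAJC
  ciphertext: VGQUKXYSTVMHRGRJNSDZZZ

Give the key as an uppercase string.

XLWJVZQ

  i= 0: V-Y = 23 → X
  i= 1: G-V = 11 → L
  i= 2: Q-U = 22 → W
  i= 3: U-L =  9 → J
  i= 4: K-P = 21 → V
  i= 5: X-Y = 25 → Z
  i= 6: Y-I = 16 → Q
  i= 7: S-V = 23 → X
  i= 8: T-I = 11 → L
  i= 9: V-Z = 22 → W
  i=10: M-D =  9 → J
  i=11: H-M = 21 → V
  i=12: R-S = 25 → Z
  i=13: G-Q = 16 → Q
  i=14: R-U = 23 → X
  i=15: J-Y = 11 → L
  i=16: N-R = 22 → W
  i=17: S-J =  9 → J
  i=18: D-I = 21 → V
  i=19: Z-A = 25 → Z
  i=20: Z-J = 16 → Q
  i=21: Z-C = 23 → X
  shifts repeat with period 7: XLWJVZQ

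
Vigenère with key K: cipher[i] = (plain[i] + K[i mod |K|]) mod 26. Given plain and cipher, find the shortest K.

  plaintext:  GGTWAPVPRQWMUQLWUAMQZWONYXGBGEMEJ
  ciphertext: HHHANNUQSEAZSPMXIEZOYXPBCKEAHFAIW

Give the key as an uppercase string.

  i= 0: H-G =  1 → B
  i= 1: H-G =  1 → B
  i= 2: H-T = 14 → O
  i= 3: A-W =  4 → E
  i= 4: N-A = 13 → N
  i= 5: N-P = 24 → Y
  i= 6: U-V = 25 → Z
  i= 7: Q-P =  1 → B
  i= 8: S-R =  1 → B
  i= 9: E-Q = 14 → O
  i=10: A-W =  4 → E
  i=11: Z-M = 13 → N
  i=12: S-U = 24 → Y
  i=13: P-Q = 25 → Z
  i=14: M-L =  1 → B
  i=15: X-W =  1 → B
  i=16: I-U = 14 → O
  i=17: E-A =  4 → E
  i=18: Z-M = 13 → N
  i=19: O-Q = 24 → Y
  i=20: Y-Z = 25 → Z
  i=21: X-W =  1 → B
  i=22: P-O =  1 → B
  i=23: B-N = 14 → O
  i=24: C-Y =  4 → E
  i=25: K-X = 13 → N
  i=26: E-G = 24 → Y
  i=27: A-B = 25 → Z
  i=28: H-G =  1 → B
  i=29: F-E =  1 → B
  i=30: A-M = 14 → O
  i=31: I-E =  4 → E
  i=32: W-J = 13 → N
  shifts repeat with period 7: BBOENYZ

BBOENYZ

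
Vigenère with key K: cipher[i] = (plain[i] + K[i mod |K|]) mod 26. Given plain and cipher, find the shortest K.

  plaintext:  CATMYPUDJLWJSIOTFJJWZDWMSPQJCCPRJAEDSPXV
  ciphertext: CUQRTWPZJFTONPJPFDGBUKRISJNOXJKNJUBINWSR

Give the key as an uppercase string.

AUXFVHVW

  i= 0: C-C =  0 → A
  i= 1: U-A = 20 → U
  i= 2: Q-T = 23 → X
  i= 3: R-M =  5 → F
  i= 4: T-Y = 21 → V
  i= 5: W-P =  7 → H
  i= 6: P-U = 21 → V
  i= 7: Z-D = 22 → W
  i= 8: J-J =  0 → A
  i= 9: F-L = 20 → U
  i=10: T-W = 23 → X
  i=11: O-J =  5 → F
  i=12: N-S = 21 → V
  i=13: P-I =  7 → H
  i=14: J-O = 21 → V
  i=15: P-T = 22 → W
  i=16: F-F =  0 → A
  i=17: D-J = 20 → U
  i=18: G-J = 23 → X
  i=19: B-W =  5 → F
  i=20: U-Z = 21 → V
  i=21: K-D =  7 → H
  i=22: R-W = 21 → V
  i=23: I-M = 22 → W
  i=24: S-S =  0 → A
  i=25: J-P = 20 → U
  i=26: N-Q = 23 → X
  i=27: O-J =  5 → F
  i=28: X-C = 21 → V
  i=29: J-C =  7 → H
  i=30: K-P = 21 → V
  i=31: N-R = 22 → W
  i=32: J-J =  0 → A
  i=33: U-A = 20 → U
  i=34: B-E = 23 → X
  i=35: I-D =  5 → F
  i=36: N-S = 21 → V
  i=37: W-P =  7 → H
  i=38: S-X = 21 → V
  i=39: R-V = 22 → W
  shifts repeat with period 8: AUXFVHVW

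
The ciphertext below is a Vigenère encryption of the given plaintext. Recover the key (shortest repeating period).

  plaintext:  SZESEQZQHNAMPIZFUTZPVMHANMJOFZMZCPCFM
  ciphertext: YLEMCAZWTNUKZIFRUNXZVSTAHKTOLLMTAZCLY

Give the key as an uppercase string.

GMAUYKA

  i= 0: Y-S =  6 → G
  i= 1: L-Z = 12 → M
  i= 2: E-E =  0 → A
  i= 3: M-S = 20 → U
  i= 4: C-E = 24 → Y
  i= 5: A-Q = 10 → K
  i= 6: Z-Z =  0 → A
  i= 7: W-Q =  6 → G
  i= 8: T-H = 12 → M
  i= 9: N-N =  0 → A
  i=10: U-A = 20 → U
  i=11: K-M = 24 → Y
  i=12: Z-P = 10 → K
  i=13: I-I =  0 → A
  i=14: F-Z =  6 → G
  i=15: R-F = 12 → M
  i=16: U-U =  0 → A
  i=17: N-T = 20 → U
  i=18: X-Z = 24 → Y
  i=19: Z-P = 10 → K
  i=20: V-V =  0 → A
  i=21: S-M =  6 → G
  i=22: T-H = 12 → M
  i=23: A-A =  0 → A
  i=24: H-N = 20 → U
  i=25: K-M = 24 → Y
  i=26: T-J = 10 → K
  i=27: O-O =  0 → A
  i=28: L-F =  6 → G
  i=29: L-Z = 12 → M
  i=30: M-M =  0 → A
  i=31: T-Z = 20 → U
  i=32: A-C = 24 → Y
  i=33: Z-P = 10 → K
  i=34: C-C =  0 → A
  i=35: L-F =  6 → G
  i=36: Y-M = 12 → M
  shifts repeat with period 7: GMAUYKA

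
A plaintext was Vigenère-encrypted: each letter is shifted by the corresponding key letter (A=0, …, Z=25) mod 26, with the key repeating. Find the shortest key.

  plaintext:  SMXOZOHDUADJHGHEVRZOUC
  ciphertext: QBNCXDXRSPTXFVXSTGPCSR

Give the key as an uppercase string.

  i= 0: Q-S = 24 → Y
  i= 1: B-M = 15 → P
  i= 2: N-X = 16 → Q
  i= 3: C-O = 14 → O
  i= 4: X-Z = 24 → Y
  i= 5: D-O = 15 → P
  i= 6: X-H = 16 → Q
  i= 7: R-D = 14 → O
  i= 8: S-U = 24 → Y
  i= 9: P-A = 15 → P
  i=10: T-D = 16 → Q
  i=11: X-J = 14 → O
  i=12: F-H = 24 → Y
  i=13: V-G = 15 → P
  i=14: X-H = 16 → Q
  i=15: S-E = 14 → O
  i=16: T-V = 24 → Y
  i=17: G-R = 15 → P
  i=18: P-Z = 16 → Q
  i=19: C-O = 14 → O
  i=20: S-U = 24 → Y
  i=21: R-C = 15 → P
  shifts repeat with period 4: YPQO

YPQO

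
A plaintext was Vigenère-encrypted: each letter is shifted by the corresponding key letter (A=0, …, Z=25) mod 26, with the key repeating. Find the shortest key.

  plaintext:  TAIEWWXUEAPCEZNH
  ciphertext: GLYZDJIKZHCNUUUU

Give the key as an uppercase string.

NLQVH

  i= 0: G-T = 13 → N
  i= 1: L-A = 11 → L
  i= 2: Y-I = 16 → Q
  i= 3: Z-E = 21 → V
  i= 4: D-W =  7 → H
  i= 5: J-W = 13 → N
  i= 6: I-X = 11 → L
  i= 7: K-U = 16 → Q
  i= 8: Z-E = 21 → V
  i= 9: H-A =  7 → H
  i=10: C-P = 13 → N
  i=11: N-C = 11 → L
  i=12: U-E = 16 → Q
  i=13: U-Z = 21 → V
  i=14: U-N =  7 → H
  i=15: U-H = 13 → N
  shifts repeat with period 5: NLQVH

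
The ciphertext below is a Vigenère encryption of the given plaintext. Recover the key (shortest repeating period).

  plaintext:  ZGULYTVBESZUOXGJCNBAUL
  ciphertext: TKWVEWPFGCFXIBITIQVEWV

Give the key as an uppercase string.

UECKGD

  i= 0: T-Z = 20 → U
  i= 1: K-G =  4 → E
  i= 2: W-U =  2 → C
  i= 3: V-L = 10 → K
  i= 4: E-Y =  6 → G
  i= 5: W-T =  3 → D
  i= 6: P-V = 20 → U
  i= 7: F-B =  4 → E
  i= 8: G-E =  2 → C
  i= 9: C-S = 10 → K
  i=10: F-Z =  6 → G
  i=11: X-U =  3 → D
  i=12: I-O = 20 → U
  i=13: B-X =  4 → E
  i=14: I-G =  2 → C
  i=15: T-J = 10 → K
  i=16: I-C =  6 → G
  i=17: Q-N =  3 → D
  i=18: V-B = 20 → U
  i=19: E-A =  4 → E
  i=20: W-U =  2 → C
  i=21: V-L = 10 → K
  shifts repeat with period 6: UECKGD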